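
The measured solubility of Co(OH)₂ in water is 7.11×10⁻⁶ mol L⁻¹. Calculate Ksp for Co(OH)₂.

Co(OH)₂(s) ⇌ Co²⁺(aq) + 2 OH⁻(aq)
For each mole of Co(OH)₂ that dissolves per liter, [Co²⁺] = s and [OH⁻] = 2s; let s denote this solubility.
Ksp = [Co²⁺][OH⁻]^2 = s · (2s)^2 = 4s^3
Ksp = 4 × (7.11×10⁻⁶)^3 = 1.44×10⁻¹⁵

Ksp = 1.44×10⁻¹⁵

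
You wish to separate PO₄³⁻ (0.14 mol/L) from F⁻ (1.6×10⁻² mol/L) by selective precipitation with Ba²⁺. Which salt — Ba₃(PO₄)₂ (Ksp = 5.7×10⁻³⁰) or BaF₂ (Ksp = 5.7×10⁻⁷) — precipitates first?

A salt starts to precipitate once the ion product Q reaches its Ksp.
For Ba₃(PO₄)₂: [Ba²⁺] = (Ksp/[PO₄³⁻]^2)^(1/3) = 6.6×10⁻¹⁰ mol/L
For BaF₂: [Ba²⁺] = (Ksp/[F⁻]^2) = 2.2×10⁻³ mol/L
The smaller threshold [Ba²⁺] is reached first, so Ba₃(PO₄)₂ precipitates first.

Ba₃(PO₄)₂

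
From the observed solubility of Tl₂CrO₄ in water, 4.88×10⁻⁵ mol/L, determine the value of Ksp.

Tl₂CrO₄(s) ⇌ 2 Tl⁺(aq) + CrO₄²⁻(aq)
If s mol/L of Tl₂CrO₄ dissolves, [Tl⁺] = 2s and [CrO₄²⁻] = s.
Ksp = [Tl⁺]^2[CrO₄²⁻] = (2s)^2 · s = 4s^3
Ksp = 4 × (4.88×10⁻⁵)^3 = 4.65×10⁻¹³

Ksp = 4.65×10⁻¹³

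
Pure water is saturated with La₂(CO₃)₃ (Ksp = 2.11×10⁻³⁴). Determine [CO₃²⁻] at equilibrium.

2.16×10⁻⁷ M

La₂(CO₃)₃(s) ⇌ 2 La³⁺(aq) + 3 CO₃²⁻(aq)
Call the molar solubility s, so that [La³⁺] = 2s and [CO₃²⁻] = 3s.
Ksp = [La³⁺]^2[CO₃²⁻]^3 = (2s)^2 · (3s)^3 = 108s^5 = 2.11×10⁻³⁴
s = 7.21×10⁻⁸ mol/L
[CO₃²⁻] = 3s = 2.16×10⁻⁷ mol/L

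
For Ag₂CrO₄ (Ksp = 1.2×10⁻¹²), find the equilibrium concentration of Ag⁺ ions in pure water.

1.3×10⁻⁴ M

Ag₂CrO₄(s) ⇌ 2 Ag⁺(aq) + CrO₄²⁻(aq)
With molar solubility s: [Ag⁺] = 2s, [CrO₄²⁻] = s.
Ksp = [Ag⁺]^2[CrO₄²⁻] = (2s)^2 · s = 4s^3 = 1.2×10⁻¹²
s = 6.7×10⁻⁵ mol L⁻¹
[Ag⁺] = 2s = 1.3×10⁻⁴ mol L⁻¹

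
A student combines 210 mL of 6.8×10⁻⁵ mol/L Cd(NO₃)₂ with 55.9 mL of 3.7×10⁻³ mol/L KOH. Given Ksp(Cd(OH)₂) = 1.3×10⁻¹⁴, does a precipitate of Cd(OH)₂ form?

Yes

Total volume after mixing = 210 + 55.9 = 265.9 mL.
[Cd²⁺] = (6.8×10⁻⁵)(210)/265.9 = 5.4×10⁻⁵ mol/L
[OH⁻] = (3.7×10⁻³)(55.9)/265.9 = 7.8×10⁻⁴ mol/L
Q = [Cd²⁺][OH⁻]^2 = 3.2×10⁻¹¹
Since Q (3.2×10⁻¹¹) exceeds Ksp (1.3×10⁻¹⁴), Cd(OH)₂ will precipitate.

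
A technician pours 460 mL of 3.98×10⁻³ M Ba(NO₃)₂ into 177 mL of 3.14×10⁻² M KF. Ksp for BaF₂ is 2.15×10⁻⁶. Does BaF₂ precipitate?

No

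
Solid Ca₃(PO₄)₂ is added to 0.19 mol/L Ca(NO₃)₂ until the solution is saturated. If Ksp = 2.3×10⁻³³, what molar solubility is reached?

2.9×10⁻¹⁶ M

Ca₃(PO₄)₂(s) ⇌ 3 Ca²⁺(aq) + 2 PO₄³⁻(aq)
Let s be the solubility of Ca₃(PO₄)₂ here. The common ion gives [Ca²⁺] ≈ 0.19 mol/L, and [PO₄³⁻] = 2s.
Ksp = [Ca²⁺]^3[PO₄³⁻]^2 = (0.19)^3(2s)^2
(2s)^2 = 2.3×10⁻³³ / (0.19)^3 = 3.4×10⁻³¹
s = 2.9×10⁻¹⁶ mol/L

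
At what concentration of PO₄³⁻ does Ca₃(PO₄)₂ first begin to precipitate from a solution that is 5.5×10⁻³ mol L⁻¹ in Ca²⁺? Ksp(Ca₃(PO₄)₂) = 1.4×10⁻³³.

9.2×10⁻¹⁴ M

A salt starts to precipitate once the ion product Q reaches its Ksp.
Ca₃(PO₄)₂(s) ⇌ 3 Ca²⁺(aq) + 2 PO₄³⁻(aq)
Ksp = [Ca²⁺]^3[PO₄³⁻]^2 = [PO₄³⁻]^2(5.5×10⁻³)^3
[PO₄³⁻]^2 = 1.4×10⁻³³ / (5.5×10⁻³)^3 = 8.4×10⁻²⁷
[PO₄³⁻] = 9.2×10⁻¹⁴ mol L⁻¹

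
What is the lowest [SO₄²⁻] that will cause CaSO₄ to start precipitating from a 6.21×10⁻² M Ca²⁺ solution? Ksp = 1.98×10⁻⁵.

3.19×10⁻⁴ M

Precipitation of each salt begins when its ion product equals Ksp.
CaSO₄(s) ⇌ Ca²⁺(aq) + SO₄²⁻(aq)
Ksp = [Ca²⁺][SO₄²⁻] = [SO₄²⁻](6.21×10⁻²)
[SO₄²⁻] = 1.98×10⁻⁵ / (6.21×10⁻²) = 3.19×10⁻⁴
[SO₄²⁻] = 3.19×10⁻⁴ M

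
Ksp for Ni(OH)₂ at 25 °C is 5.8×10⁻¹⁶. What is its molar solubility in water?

Ni(OH)₂(s) ⇌ Ni²⁺(aq) + 2 OH⁻(aq)
If s mol/L of Ni(OH)₂ dissolves, [Ni²⁺] = s and [OH⁻] = 2s.
Ksp = [Ni²⁺][OH⁻]^2 = s · (2s)^2 = 4s^3
4s^3 = 5.8×10⁻¹⁶  ⇒  s^3 = 1.5×10⁻¹⁶
s = 5.3×10⁻⁶ mol/L

5.3×10⁻⁶ M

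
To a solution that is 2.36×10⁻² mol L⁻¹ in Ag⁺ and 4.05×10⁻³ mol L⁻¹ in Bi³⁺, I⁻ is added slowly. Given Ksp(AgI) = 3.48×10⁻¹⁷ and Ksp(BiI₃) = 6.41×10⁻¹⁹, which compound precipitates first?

Each salt precipitates once Q = Ksp for that salt.
For AgI: [I⁻] = (Ksp/[Ag⁺]) = 1.47×10⁻¹⁵ mol L⁻¹
For BiI₃: [I⁻] = (Ksp/[Bi³⁺])^(1/3) = 5.41×10⁻⁶ mol L⁻¹
Since AgI needs less I⁻ to reach saturation, it precipitates first.

AgI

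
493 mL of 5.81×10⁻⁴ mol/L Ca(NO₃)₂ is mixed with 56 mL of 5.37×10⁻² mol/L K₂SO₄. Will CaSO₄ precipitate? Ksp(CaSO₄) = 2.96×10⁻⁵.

No

The combined volume is 549 mL.
[Ca²⁺] = (5.81×10⁻⁴)(493)/549 = 5.22×10⁻⁴ mol/L
[SO₄²⁻] = (5.37×10⁻²)(56)/549 = 5.48×10⁻³ mol/L
Q = [Ca²⁺][SO₄²⁻] = 2.86×10⁻⁶
Q < Ksp (2.86×10⁻⁶ vs 2.96×10⁻⁵); the solution remains unsaturated and no precipitate forms.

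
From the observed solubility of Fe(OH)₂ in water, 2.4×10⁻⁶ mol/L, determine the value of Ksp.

Ksp = 5.5×10⁻¹⁷

Fe(OH)₂(s) ⇌ Fe²⁺(aq) + 2 OH⁻(aq)
Let s be the molar solubility. Then [Fe²⁺] = s and [OH⁻] = 2s.
Ksp = [Fe²⁺][OH⁻]^2 = s · (2s)^2 = 4s^3
Ksp = 4 × (2.4×10⁻⁶)^3 = 5.5×10⁻¹⁷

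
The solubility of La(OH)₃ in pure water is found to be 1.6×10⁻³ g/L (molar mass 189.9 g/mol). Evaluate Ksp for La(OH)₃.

s = (1.6×10⁻³ g L⁻¹)/(189.9 g mol⁻¹) = 8.425×10⁻⁶ M
La(OH)₃(s) ⇌ La³⁺(aq) + 3 OH⁻(aq)
Call the molar solubility s, so that [La³⁺] = s and [OH⁻] = 3s.
Ksp = [La³⁺][OH⁻]^3 = s · (3s)^3 = 27s^4
Ksp = 27 × (8.425×10⁻⁶)^4 = 1.4×10⁻¹⁹

Ksp = 1.4×10⁻¹⁹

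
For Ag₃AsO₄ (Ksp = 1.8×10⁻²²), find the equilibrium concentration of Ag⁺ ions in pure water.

4.8×10⁻⁶ M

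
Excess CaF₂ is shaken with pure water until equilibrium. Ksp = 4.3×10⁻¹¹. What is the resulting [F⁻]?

4.4×10⁻⁴ M

CaF₂(s) ⇌ Ca²⁺(aq) + 2 F⁻(aq)
If s mol/L of CaF₂ dissolves, [Ca²⁺] = s and [F⁻] = 2s.
Ksp = [Ca²⁺][F⁻]^2 = s · (2s)^2 = 4s^3 = 4.3×10⁻¹¹
s = 2.2×10⁻⁴ mol/L
[F⁻] = 2s = 4.4×10⁻⁴ mol/L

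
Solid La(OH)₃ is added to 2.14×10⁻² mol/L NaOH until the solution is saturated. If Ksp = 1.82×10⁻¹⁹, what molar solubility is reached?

La(OH)₃(s) ⇌ La³⁺(aq) + 3 OH⁻(aq)
Let s be the solubility of La(OH)₃ here. The common ion gives [OH⁻] ≈ 2.14×10⁻² mol/L, and [La³⁺] = s.
Ksp = [La³⁺][OH⁻]^3 = s(2.14×10⁻²)^3
s = 1.82×10⁻¹⁹ / (2.14×10⁻²)^3 = 1.86×10⁻¹⁴
s = 1.86×10⁻¹⁴ mol/L

1.86×10⁻¹⁴ M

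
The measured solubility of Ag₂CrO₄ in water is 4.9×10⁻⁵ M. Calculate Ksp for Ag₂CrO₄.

Ksp = 4.7×10⁻¹³

Ag₂CrO₄(s) ⇌ 2 Ag⁺(aq) + CrO₄²⁻(aq)
Call the molar solubility s, so that [Ag⁺] = 2s and [CrO₄²⁻] = s.
Ksp = [Ag⁺]^2[CrO₄²⁻] = (2s)^2 · s = 4s^3
Ksp = 4 × (4.9×10⁻⁵)^3 = 4.7×10⁻¹³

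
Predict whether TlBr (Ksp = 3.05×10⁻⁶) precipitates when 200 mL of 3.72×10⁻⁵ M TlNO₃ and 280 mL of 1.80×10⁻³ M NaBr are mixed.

No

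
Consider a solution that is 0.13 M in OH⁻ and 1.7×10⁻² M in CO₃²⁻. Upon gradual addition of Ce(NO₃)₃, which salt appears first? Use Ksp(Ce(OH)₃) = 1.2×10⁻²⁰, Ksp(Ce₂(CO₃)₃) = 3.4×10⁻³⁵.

Ce(OH)₃

Precipitation of each salt begins when its ion product equals Ksp.
For Ce(OH)₃: [Ce³⁺] = (Ksp/[OH⁻]^3) = 5.5×10⁻¹⁸ M
For Ce₂(CO₃)₃: [Ce³⁺] = (Ksp/[CO₃²⁻]^3)^(1/2) = 2.6×10⁻¹⁵ M
Since Ce(OH)₃ needs less Ce³⁺ to reach saturation, it precipitates first.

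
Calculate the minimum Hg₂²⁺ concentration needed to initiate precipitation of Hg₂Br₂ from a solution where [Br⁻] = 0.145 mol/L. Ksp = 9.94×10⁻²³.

A salt starts to precipitate once the ion product Q reaches its Ksp.
Hg₂Br₂(s) ⇌ Hg₂²⁺(aq) + 2 Br⁻(aq)
Ksp = [Hg₂²⁺][Br⁻]^2 = [Hg₂²⁺](0.145)^2
[Hg₂²⁺] = 9.94×10⁻²³ / (0.145)^2 = 4.73×10⁻²¹
[Hg₂²⁺] = 4.73×10⁻²¹ mol/L

4.73×10⁻²¹ M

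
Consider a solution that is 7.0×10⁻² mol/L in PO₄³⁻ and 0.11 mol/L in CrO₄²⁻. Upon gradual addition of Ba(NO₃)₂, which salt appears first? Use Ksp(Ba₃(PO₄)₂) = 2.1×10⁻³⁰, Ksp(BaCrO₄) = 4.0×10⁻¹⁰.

Each salt precipitates once Q = Ksp for that salt.
For Ba₃(PO₄)₂: [Ba²⁺] = (Ksp/[PO₄³⁻]^2)^(1/3) = 7.5×10⁻¹⁰ mol/L
For BaCrO₄: [Ba²⁺] = (Ksp/[CrO₄²⁻]) = 3.6×10⁻⁹ mol/L
The smaller threshold [Ba²⁺] is reached first, so Ba₃(PO₄)₂ precipitates first.

Ba₃(PO₄)₂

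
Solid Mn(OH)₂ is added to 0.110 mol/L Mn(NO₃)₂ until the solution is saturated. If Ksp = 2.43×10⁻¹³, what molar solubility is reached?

Mn(OH)₂(s) ⇌ Mn²⁺(aq) + 2 OH⁻(aq)
Mn²⁺ is already present at 0.110 mol/L. If s mol/L of Mn(OH)₂ dissolves, [OH⁻] = 2s while [Mn²⁺] ≈ 0.110 mol/L.
Ksp = [Mn²⁺][OH⁻]^2 = (0.110)(2s)^2
(2s)^2 = 2.43×10⁻¹³ / (0.110) = 2.21×10⁻¹²
s = 7.43×10⁻⁷ mol/L

7.43×10⁻⁷ M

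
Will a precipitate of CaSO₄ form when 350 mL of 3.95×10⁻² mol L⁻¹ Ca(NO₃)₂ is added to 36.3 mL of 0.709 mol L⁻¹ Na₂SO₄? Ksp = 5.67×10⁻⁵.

After mixing, V = 350 mL + 36.3 mL = 386.3 mL.
[Ca²⁺] = (3.95×10⁻²)(350)/386.3 = 3.58×10⁻² mol L⁻¹
[SO₄²⁻] = (0.709)(36.3)/386.3 = 6.66×10⁻² mol L⁻¹
Q = [Ca²⁺][SO₄²⁻] = 2.38×10⁻³
Because Q > Ksp (2.38×10⁻³ vs 5.67×10⁻⁵), a precipitate of CaSO₄ forms.

Yes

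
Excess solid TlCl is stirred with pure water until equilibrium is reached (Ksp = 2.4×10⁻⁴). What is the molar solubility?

1.5×10⁻² M

TlCl(s) ⇌ Tl⁺(aq) + Cl⁻(aq)
Call the molar solubility s, so that [Tl⁺] = s and [Cl⁻] = s.
Ksp = [Tl⁺][Cl⁻] = s · s = s^2
s^2 = 2.4×10⁻⁴
s = 1.5×10⁻² mol L⁻¹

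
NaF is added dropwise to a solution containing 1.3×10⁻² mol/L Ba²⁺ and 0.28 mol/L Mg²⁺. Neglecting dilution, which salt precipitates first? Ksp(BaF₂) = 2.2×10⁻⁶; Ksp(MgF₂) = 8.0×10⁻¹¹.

Each salt precipitates once Q = Ksp for that salt.
For BaF₂: [F⁻] = (Ksp/[Ba²⁺])^(1/2) = 1.3×10⁻² mol/L
For MgF₂: [F⁻] = (Ksp/[Mg²⁺])^(1/2) = 1.7×10⁻⁵ mol/L
Since MgF₂ needs less F⁻ to reach saturation, it precipitates first.

MgF₂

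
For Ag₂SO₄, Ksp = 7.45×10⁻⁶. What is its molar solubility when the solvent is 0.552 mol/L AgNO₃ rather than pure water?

Ag₂SO₄(s) ⇌ 2 Ag⁺(aq) + SO₄²⁻(aq)
The solution already contains Ag⁺ at 0.552 mol/L. Let s be the molar solubility of Ag₂SO₄.
[Ag⁺] ≈ 0.552 mol/L (common ion dominates); [SO₄²⁻] = s.
Ksp = [Ag⁺]^2[SO₄²⁻] = (0.552)^2s
s = 7.45×10⁻⁶ / (0.552)^2 = 2.44×10⁻⁵
s = 2.44×10⁻⁵ mol/L

2.44×10⁻⁵ M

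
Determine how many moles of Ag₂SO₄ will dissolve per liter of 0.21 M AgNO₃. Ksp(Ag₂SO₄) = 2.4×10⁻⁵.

5.4×10⁻⁴ M

Ag₂SO₄(s) ⇌ 2 Ag⁺(aq) + SO₄²⁻(aq)
The solution already contains Ag⁺ at 0.21 M. Let s be the molar solubility of Ag₂SO₄.
[Ag⁺] ≈ 0.21 M (common ion dominates); [SO₄²⁻] = s.
Ksp = [Ag⁺]^2[SO₄²⁻] = (0.21)^2s
s = 2.4×10⁻⁵ / (0.21)^2 = 5.4×10⁻⁴
s = 5.4×10⁻⁴ M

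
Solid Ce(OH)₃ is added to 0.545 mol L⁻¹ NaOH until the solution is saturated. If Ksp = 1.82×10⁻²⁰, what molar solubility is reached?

1.12×10⁻¹⁹ M

Ce(OH)₃(s) ⇌ Ce³⁺(aq) + 3 OH⁻(aq)
Let s be the solubility of Ce(OH)₃ here. The common ion gives [OH⁻] ≈ 0.545 mol L⁻¹, and [Ce³⁺] = s.
Ksp = [Ce³⁺][OH⁻]^3 = s(0.545)^3
s = 1.82×10⁻²⁰ / (0.545)^3 = 1.12×10⁻¹⁹
s = 1.12×10⁻¹⁹ mol L⁻¹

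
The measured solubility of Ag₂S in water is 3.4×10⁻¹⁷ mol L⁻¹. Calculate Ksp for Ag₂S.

Ag₂S(s) ⇌ 2 Ag⁺(aq) + S²⁻(aq)
Let s be the molar solubility. Then [Ag⁺] = 2s and [S²⁻] = s.
Ksp = [Ag⁺]^2[S²⁻] = (2s)^2 · s = 4s^3
Ksp = 4 × (3.4×10⁻¹⁷)^3 = 1.6×10⁻⁴⁹

Ksp = 1.6×10⁻⁴⁹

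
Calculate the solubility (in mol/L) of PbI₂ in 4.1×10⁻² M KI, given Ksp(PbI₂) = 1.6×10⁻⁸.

9.5×10⁻⁶ M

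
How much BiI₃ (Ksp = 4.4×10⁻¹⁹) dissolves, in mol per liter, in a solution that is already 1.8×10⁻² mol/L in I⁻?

7.5×10⁻¹⁴ M

BiI₃(s) ⇌ Bi³⁺(aq) + 3 I⁻(aq)
Let s be the solubility of BiI₃ here. The common ion gives [I⁻] ≈ 1.8×10⁻² mol/L, and [Bi³⁺] = s.
Ksp = [Bi³⁺][I⁻]^3 = s(1.8×10⁻²)^3
s = 4.4×10⁻¹⁹ / (1.8×10⁻²)^3 = 7.5×10⁻¹⁴
s = 7.5×10⁻¹⁴ mol/L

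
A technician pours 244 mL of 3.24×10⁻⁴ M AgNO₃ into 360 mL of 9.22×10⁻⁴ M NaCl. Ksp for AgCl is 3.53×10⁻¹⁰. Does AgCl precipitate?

Yes

Total volume after mixing = 244 + 360 = 604 mL.
[Ag⁺] = (3.24×10⁻⁴)(244)/604 = 1.31×10⁻⁴ M
[Cl⁻] = (9.22×10⁻⁴)(360)/604 = 5.50×10⁻⁴ M
Q = [Ag⁺][Cl⁻] = 7.19×10⁻⁸
Q = 7.19×10⁻⁸ > Ksp = 3.53×10⁻¹⁰, so the solution is supersaturated and AgCl precipitates.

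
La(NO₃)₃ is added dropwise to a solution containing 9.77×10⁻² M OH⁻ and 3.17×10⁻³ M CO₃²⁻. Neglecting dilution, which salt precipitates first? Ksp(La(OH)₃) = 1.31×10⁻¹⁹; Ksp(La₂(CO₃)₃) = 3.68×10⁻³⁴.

Each salt precipitates once Q = Ksp for that salt.
For La(OH)₃: [La³⁺] = (Ksp/[OH⁻]^3) = 1.40×10⁻¹⁶ M
For La₂(CO₃)₃: [La³⁺] = (Ksp/[CO₃²⁻]^3)^(1/2) = 1.07×10⁻¹³ M
The smaller threshold [La³⁺] is reached first, so La(OH)₃ precipitates first.

La(OH)₃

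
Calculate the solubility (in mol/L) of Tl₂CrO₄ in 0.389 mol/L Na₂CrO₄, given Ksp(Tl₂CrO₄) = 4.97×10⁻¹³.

5.65×10⁻⁷ M

Tl₂CrO₄(s) ⇌ 2 Tl⁺(aq) + CrO₄²⁻(aq)
Let s be the solubility of Tl₂CrO₄ here. The common ion gives [CrO₄²⁻] ≈ 0.389 mol/L, and [Tl⁺] = 2s.
Ksp = [Tl⁺]^2[CrO₄²⁻] = (2s)^2(0.389)
(2s)^2 = 4.97×10⁻¹³ / (0.389) = 1.28×10⁻¹²
s = 5.65×10⁻⁷ mol/L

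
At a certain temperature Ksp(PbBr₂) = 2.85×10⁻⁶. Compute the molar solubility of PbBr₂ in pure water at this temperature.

PbBr₂(s) ⇌ Pb²⁺(aq) + 2 Br⁻(aq)
Let s be the molar solubility. Then [Pb²⁺] = s and [Br⁻] = 2s.
Ksp = [Pb²⁺][Br⁻]^2 = s · (2s)^2 = 4s^3
4s^3 = 2.85×10⁻⁶  ⇒  s^3 = 7.13×10⁻⁷
s = 8.93×10⁻³ mol L⁻¹

8.93×10⁻³ M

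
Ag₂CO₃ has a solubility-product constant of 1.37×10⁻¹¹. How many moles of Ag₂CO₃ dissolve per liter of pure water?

Ag₂CO₃(s) ⇌ 2 Ag⁺(aq) + CO₃²⁻(aq)
Call the molar solubility s, so that [Ag⁺] = 2s and [CO₃²⁻] = s.
Ksp = [Ag⁺]^2[CO₃²⁻] = (2s)^2 · s = 4s^3
4s^3 = 1.37×10⁻¹¹  ⇒  s^3 = 3.43×10⁻¹²
s = 1.51×10⁻⁴ mol L⁻¹

1.51×10⁻⁴ M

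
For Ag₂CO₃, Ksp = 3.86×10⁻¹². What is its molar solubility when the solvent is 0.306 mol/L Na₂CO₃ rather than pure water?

1.78×10⁻⁶ M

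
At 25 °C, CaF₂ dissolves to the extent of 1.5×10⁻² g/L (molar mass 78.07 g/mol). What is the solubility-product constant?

Molar solubility s = (1.5×10⁻² g/L) / (78.07 g/mol) = 1.921×10⁻⁴ mol/L
CaF₂(s) ⇌ Ca²⁺(aq) + 2 F⁻(aq)
Call the molar solubility s, so that [Ca²⁺] = s and [F⁻] = 2s.
Ksp = [Ca²⁺][F⁻]^2 = s · (2s)^2 = 4s^3
Ksp = 4 × (1.921×10⁻⁴)^3 = 2.8×10⁻¹¹

Ksp = 2.8×10⁻¹¹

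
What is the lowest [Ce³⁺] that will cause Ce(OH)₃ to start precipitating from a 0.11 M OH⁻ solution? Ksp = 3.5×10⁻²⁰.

2.6×10⁻¹⁷ M

Each salt precipitates once Q = Ksp for that salt.
Ce(OH)₃(s) ⇌ Ce³⁺(aq) + 3 OH⁻(aq)
Ksp = [Ce³⁺][OH⁻]^3 = [Ce³⁺](0.11)^3
[Ce³⁺] = 3.5×10⁻²⁰ / (0.11)^3 = 2.6×10⁻¹⁷
[Ce³⁺] = 2.6×10⁻¹⁷ M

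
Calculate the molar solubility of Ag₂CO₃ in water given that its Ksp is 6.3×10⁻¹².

1.2×10⁻⁴ M

Ag₂CO₃(s) ⇌ 2 Ag⁺(aq) + CO₃²⁻(aq)
Let s be the molar solubility. Then [Ag⁺] = 2s and [CO₃²⁻] = s.
Ksp = [Ag⁺]^2[CO₃²⁻] = (2s)^2 · s = 4s^3
4s^3 = 6.3×10⁻¹²  ⇒  s^3 = 1.6×10⁻¹²
s = (1.6×10⁻¹²)^(1/3) = 1.2×10⁻⁴ mol/L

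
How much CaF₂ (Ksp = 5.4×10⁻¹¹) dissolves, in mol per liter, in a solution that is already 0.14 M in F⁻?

2.8×10⁻⁹ M

CaF₂(s) ⇌ Ca²⁺(aq) + 2 F⁻(aq)
Let s be the solubility of CaF₂ here. The common ion gives [F⁻] ≈ 0.14 M, and [Ca²⁺] = s.
Ksp = [Ca²⁺][F⁻]^2 = s(0.14)^2
s = 5.4×10⁻¹¹ / (0.14)^2 = 2.8×10⁻⁹
s = 2.8×10⁻⁹ M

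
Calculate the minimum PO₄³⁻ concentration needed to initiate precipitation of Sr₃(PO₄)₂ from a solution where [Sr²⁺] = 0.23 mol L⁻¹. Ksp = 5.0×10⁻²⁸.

2.0×10⁻¹³ M

Each salt precipitates once Q = Ksp for that salt.
Sr₃(PO₄)₂(s) ⇌ 3 Sr²⁺(aq) + 2 PO₄³⁻(aq)
Ksp = [Sr²⁺]^3[PO₄³⁻]^2 = [PO₄³⁻]^2(0.23)^3
[PO₄³⁻]^2 = 5.0×10⁻²⁸ / (0.23)^3 = 4.1×10⁻²⁶
[PO₄³⁻] = 2.0×10⁻¹³ mol L⁻¹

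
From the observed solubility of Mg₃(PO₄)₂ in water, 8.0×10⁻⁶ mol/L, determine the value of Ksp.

Mg₃(PO₄)₂(s) ⇌ 3 Mg²⁺(aq) + 2 PO₄³⁻(aq)
Let s be the molar solubility. Then [Mg²⁺] = 3s and [PO₄³⁻] = 2s.
Ksp = [Mg²⁺]^3[PO₄³⁻]^2 = (3s)^3 · (2s)^2 = 108s^5
Ksp = 108 × (8.0×10⁻⁶)^5 = 3.5×10⁻²⁴

Ksp = 3.5×10⁻²⁴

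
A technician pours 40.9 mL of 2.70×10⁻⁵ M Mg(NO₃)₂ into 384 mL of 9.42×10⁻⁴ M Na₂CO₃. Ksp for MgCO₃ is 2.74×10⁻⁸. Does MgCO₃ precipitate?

No

The combined volume is 424.9 mL.
[Mg²⁺] = (2.70×10⁻⁵)(40.9)/424.9 = 2.60×10⁻⁶ M
[CO₃²⁻] = (9.42×10⁻⁴)(384)/424.9 = 8.51×10⁻⁴ M
Q = [Mg²⁺][CO₃²⁻] = 2.21×10⁻⁹
Q = 2.21×10⁻⁹ < Ksp = 2.74×10⁻⁸, so the solution is unsaturated and no precipitate forms.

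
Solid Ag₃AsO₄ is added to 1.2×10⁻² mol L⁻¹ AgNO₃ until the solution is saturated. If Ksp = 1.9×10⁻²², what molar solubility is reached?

1.1×10⁻¹⁶ M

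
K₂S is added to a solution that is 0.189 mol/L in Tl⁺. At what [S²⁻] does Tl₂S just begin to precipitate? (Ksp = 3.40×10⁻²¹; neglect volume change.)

9.52×10⁻²⁰ M

The threshold for precipitation is Q = Ksp.
Tl₂S(s) ⇌ 2 Tl⁺(aq) + S²⁻(aq)
Ksp = [Tl⁺]^2[S²⁻] = [S²⁻](0.189)^2
[S²⁻] = 3.40×10⁻²¹ / (0.189)^2 = 9.52×10⁻²⁰
[S²⁻] = 9.52×10⁻²⁰ mol/L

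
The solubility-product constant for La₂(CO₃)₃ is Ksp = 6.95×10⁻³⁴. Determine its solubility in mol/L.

La₂(CO₃)₃(s) ⇌ 2 La³⁺(aq) + 3 CO₃²⁻(aq)
For each mole of La₂(CO₃)₃ that dissolves per liter, [La³⁺] = 2s and [CO₃²⁻] = 3s; let s denote this solubility.
Ksp = [La³⁺]^2[CO₃²⁻]^3 = (2s)^2 · (3s)^3 = 108s^5
108s^5 = 6.95×10⁻³⁴  ⇒  s^5 = 6.44×10⁻³⁶
Taking the 5th root, s = 9.16×10⁻⁸ mol/L.

9.16×10⁻⁸ M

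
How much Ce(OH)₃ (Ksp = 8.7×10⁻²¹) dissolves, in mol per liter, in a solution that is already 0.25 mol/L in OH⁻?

5.6×10⁻¹⁹ M

Ce(OH)₃(s) ⇌ Ce³⁺(aq) + 3 OH⁻(aq)
Let s be the solubility of Ce(OH)₃ here. The common ion gives [OH⁻] ≈ 0.25 mol/L, and [Ce³⁺] = s.
Ksp = [Ce³⁺][OH⁻]^3 = s(0.25)^3
s = 8.7×10⁻²¹ / (0.25)^3 = 5.6×10⁻¹⁹
s = 5.6×10⁻¹⁹ mol/L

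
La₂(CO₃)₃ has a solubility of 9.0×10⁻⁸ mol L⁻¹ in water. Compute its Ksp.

Ksp = 6.4×10⁻³⁴

La₂(CO₃)₃(s) ⇌ 2 La³⁺(aq) + 3 CO₃²⁻(aq)
If s mol/L of La₂(CO₃)₃ dissolves, [La³⁺] = 2s and [CO₃²⁻] = 3s.
Ksp = [La³⁺]^2[CO₃²⁻]^3 = (2s)^2 · (3s)^3 = 108s^5
Ksp = 108 × (9.0×10⁻⁸)^5 = 6.4×10⁻³⁴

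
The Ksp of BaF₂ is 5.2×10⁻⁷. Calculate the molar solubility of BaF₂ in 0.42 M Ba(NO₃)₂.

5.6×10⁻⁴ M

BaF₂(s) ⇌ Ba²⁺(aq) + 2 F⁻(aq)
Let s be the solubility of BaF₂ here. The common ion gives [Ba²⁺] ≈ 0.42 M, and [F⁻] = 2s.
Ksp = [Ba²⁺][F⁻]^2 = (0.42)(2s)^2
(2s)^2 = 5.2×10⁻⁷ / (0.42) = 1.2×10⁻⁶
s = 5.6×10⁻⁴ M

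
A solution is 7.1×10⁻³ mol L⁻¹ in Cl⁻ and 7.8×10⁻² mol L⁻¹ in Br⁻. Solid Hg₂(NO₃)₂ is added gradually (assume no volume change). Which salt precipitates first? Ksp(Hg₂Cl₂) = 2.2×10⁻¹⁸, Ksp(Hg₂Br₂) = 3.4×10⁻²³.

Hg₂Br₂

The threshold for precipitation is Q = Ksp.
For Hg₂Cl₂: [Hg₂²⁺] = (Ksp/[Cl⁻]^2) = 4.4×10⁻¹⁴ mol L⁻¹
For Hg₂Br₂: [Hg₂²⁺] = (Ksp/[Br⁻]^2) = 5.6×10⁻²¹ mol L⁻¹
The smaller threshold [Hg₂²⁺] is reached first, so Hg₂Br₂ precipitates first.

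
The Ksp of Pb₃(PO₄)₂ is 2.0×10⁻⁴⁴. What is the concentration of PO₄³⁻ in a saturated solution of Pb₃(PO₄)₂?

1.4×10⁻⁹ M

Pb₃(PO₄)₂(s) ⇌ 3 Pb²⁺(aq) + 2 PO₄³⁻(aq)
Call the molar solubility s, so that [Pb²⁺] = 3s and [PO₄³⁻] = 2s.
Ksp = [Pb²⁺]^3[PO₄³⁻]^2 = (3s)^3 · (2s)^2 = 108s^5 = 2.0×10⁻⁴⁴
s = 7.1×10⁻¹⁰ mol L⁻¹
[PO₄³⁻] = 2s = 1.4×10⁻⁹ mol L⁻¹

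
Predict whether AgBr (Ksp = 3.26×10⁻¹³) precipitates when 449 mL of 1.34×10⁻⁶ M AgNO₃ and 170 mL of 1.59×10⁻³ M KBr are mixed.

Yes

After mixing, V = 449 mL + 170 mL = 619 mL.
[Ag⁺] = (1.34×10⁻⁶)(449)/619 = 9.72×10⁻⁷ M
[Br⁻] = (1.59×10⁻³)(170)/619 = 4.37×10⁻⁴ M
Q = [Ag⁺][Br⁻] = 4.24×10⁻¹⁰
Since Q (4.24×10⁻¹⁰) exceeds Ksp (3.26×10⁻¹³), AgBr will precipitate.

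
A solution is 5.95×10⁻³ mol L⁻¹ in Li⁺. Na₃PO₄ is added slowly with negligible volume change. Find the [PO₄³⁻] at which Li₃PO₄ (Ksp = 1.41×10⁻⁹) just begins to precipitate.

Precipitation begins when Q = Ksp.
Li₃PO₄(s) ⇌ 3 Li⁺(aq) + PO₄³⁻(aq)
Ksp = [Li⁺]^3[PO₄³⁻] = [PO₄³⁻](5.95×10⁻³)^3
[PO₄³⁻] = 1.41×10⁻⁹ / (5.95×10⁻³)^3 = 6.69×10⁻³
[PO₄³⁻] = 6.69×10⁻³ mol L⁻¹

6.69×10⁻³ M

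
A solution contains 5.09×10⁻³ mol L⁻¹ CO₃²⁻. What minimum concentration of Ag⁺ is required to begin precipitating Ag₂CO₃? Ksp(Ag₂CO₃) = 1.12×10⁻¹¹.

Precipitation begins when Q = Ksp.
Ag₂CO₃(s) ⇌ 2 Ag⁺(aq) + CO₃²⁻(aq)
Ksp = [Ag⁺]^2[CO₃²⁻] = [Ag⁺]^2(5.09×10⁻³)
[Ag⁺]^2 = 1.12×10⁻¹¹ / (5.09×10⁻³) = 2.20×10⁻⁹
[Ag⁺] = 4.69×10⁻⁵ mol L⁻¹

4.69×10⁻⁵ M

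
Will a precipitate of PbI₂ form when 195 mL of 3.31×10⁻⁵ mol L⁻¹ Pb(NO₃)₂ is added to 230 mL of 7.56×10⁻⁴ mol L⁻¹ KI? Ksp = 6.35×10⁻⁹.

The combined volume is 425 mL.
[Pb²⁺] = (3.31×10⁻⁵)(195)/425 = 1.52×10⁻⁵ mol L⁻¹
[I⁻] = (7.56×10⁻⁴)(230)/425 = 4.09×10⁻⁴ mol L⁻¹
Q = [Pb²⁺][I⁻]^2 = 2.54×10⁻¹²
Q < Ksp (2.54×10⁻¹² vs 6.35×10⁻⁹); the solution remains unsaturated and no precipitate forms.

No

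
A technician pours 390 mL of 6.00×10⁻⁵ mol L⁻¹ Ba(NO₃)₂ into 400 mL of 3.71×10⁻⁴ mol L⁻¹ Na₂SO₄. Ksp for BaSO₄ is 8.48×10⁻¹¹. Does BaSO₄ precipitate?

Yes

Total volume after mixing = 390 + 400 = 790 mL.
[Ba²⁺] = (6.00×10⁻⁵)(390)/790 = 2.96×10⁻⁵ mol L⁻¹
[SO₄²⁻] = (3.71×10⁻⁴)(400)/790 = 1.88×10⁻⁴ mol L⁻¹
Q = [Ba²⁺][SO₄²⁻] = 5.56×10⁻⁹
Because Q > Ksp (5.56×10⁻⁹ vs 8.48×10⁻¹¹), a precipitate of BaSO₄ forms.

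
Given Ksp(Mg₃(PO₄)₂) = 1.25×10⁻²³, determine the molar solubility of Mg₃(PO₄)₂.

Mg₃(PO₄)₂(s) ⇌ 3 Mg²⁺(aq) + 2 PO₄³⁻(aq)
Call the molar solubility s, so that [Mg²⁺] = 3s and [PO₄³⁻] = 2s.
Ksp = [Mg²⁺]^3[PO₄³⁻]^2 = (3s)^3 · (2s)^2 = 108s^5
108s^5 = 1.25×10⁻²³  ⇒  s^5 = 1.16×10⁻²⁵
s = 1.03×10⁻⁵ M

1.03×10⁻⁵ M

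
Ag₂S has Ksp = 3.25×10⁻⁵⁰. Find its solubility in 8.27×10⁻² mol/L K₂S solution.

3.13×10⁻²⁵ M

Ag₂S(s) ⇌ 2 Ag⁺(aq) + S²⁻(aq)
The solution already contains S²⁻ at 8.27×10⁻² mol/L. Let s be the molar solubility of Ag₂S.
[S²⁻] ≈ 8.27×10⁻² mol/L (common ion dominates); [Ag⁺] = 2s.
Ksp = [Ag⁺]^2[S²⁻] = (2s)^2(8.27×10⁻²)
(2s)^2 = 3.25×10⁻⁵⁰ / (8.27×10⁻²) = 3.93×10⁻⁴⁹
s = 3.13×10⁻²⁵ mol/L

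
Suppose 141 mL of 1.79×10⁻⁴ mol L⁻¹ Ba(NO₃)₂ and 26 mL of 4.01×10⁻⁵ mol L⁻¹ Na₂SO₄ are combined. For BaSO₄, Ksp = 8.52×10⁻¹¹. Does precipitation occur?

Yes

The combined volume is 167 mL.
[Ba²⁺] = (1.79×10⁻⁴)(141)/167 = 1.51×10⁻⁴ mol L⁻¹
[SO₄²⁻] = (4.01×10⁻⁵)(26)/167 = 6.24×10⁻⁶ mol L⁻¹
Q = [Ba²⁺][SO₄²⁻] = 9.44×10⁻¹⁰
Q = 9.44×10⁻¹⁰ > Ksp = 8.52×10⁻¹¹, so the solution is supersaturated and BaSO₄ precipitates.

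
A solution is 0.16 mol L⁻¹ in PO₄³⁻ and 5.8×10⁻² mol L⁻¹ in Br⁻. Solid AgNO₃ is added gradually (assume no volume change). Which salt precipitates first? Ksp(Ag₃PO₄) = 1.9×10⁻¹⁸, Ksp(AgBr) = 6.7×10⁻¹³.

The threshold for precipitation is Q = Ksp.
For Ag₃PO₄: [Ag⁺] = (Ksp/[PO₄³⁻])^(1/3) = 2.3×10⁻⁶ mol L⁻¹
For AgBr: [Ag⁺] = (Ksp/[Br⁻]) = 1.2×10⁻¹¹ mol L⁻¹
Since AgBr needs less Ag⁺ to reach saturation, it precipitates first.

AgBr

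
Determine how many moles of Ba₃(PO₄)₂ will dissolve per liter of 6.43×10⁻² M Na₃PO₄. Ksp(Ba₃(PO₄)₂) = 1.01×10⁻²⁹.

Ba₃(PO₄)₂(s) ⇌ 3 Ba²⁺(aq) + 2 PO₄³⁻(aq)
With PO₄³⁻ already at 6.43×10⁻² M and s small, take [PO₄³⁻] ≈ 6.43×10⁻² M and [Ba²⁺] = 3s.
Ksp = [Ba²⁺]^3[PO₄³⁻]^2 = (3s)^3(6.43×10⁻²)^2
(3s)^3 = 1.01×10⁻²⁹ / (6.43×10⁻²)^2 = 2.44×10⁻²⁷
s = 4.49×10⁻¹⁰ M

4.49×10⁻¹⁰ M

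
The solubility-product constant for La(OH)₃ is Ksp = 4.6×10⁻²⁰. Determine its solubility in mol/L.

6.4×10⁻⁶ M

La(OH)₃(s) ⇌ La³⁺(aq) + 3 OH⁻(aq)
If s mol/L of La(OH)₃ dissolves, [La³⁺] = s and [OH⁻] = 3s.
Ksp = [La³⁺][OH⁻]^3 = s · (3s)^3 = 27s^4
27s^4 = 4.6×10⁻²⁰  ⇒  s^4 = 1.7×10⁻²¹
s = (1.7×10⁻²¹)^(1/4) = 6.4×10⁻⁶ mol L⁻¹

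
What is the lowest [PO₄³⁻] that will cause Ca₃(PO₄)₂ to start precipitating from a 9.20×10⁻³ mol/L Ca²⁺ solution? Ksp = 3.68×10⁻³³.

Precipitation of each salt begins when its ion product equals Ksp.
Ca₃(PO₄)₂(s) ⇌ 3 Ca²⁺(aq) + 2 PO₄³⁻(aq)
Ksp = [Ca²⁺]^3[PO₄³⁻]^2 = [PO₄³⁻]^2(9.20×10⁻³)^3
[PO₄³⁻]^2 = 3.68×10⁻³³ / (9.20×10⁻³)^3 = 4.73×10⁻²⁷
[PO₄³⁻] = 6.87×10⁻¹⁴ mol/L

6.87×10⁻¹⁴ M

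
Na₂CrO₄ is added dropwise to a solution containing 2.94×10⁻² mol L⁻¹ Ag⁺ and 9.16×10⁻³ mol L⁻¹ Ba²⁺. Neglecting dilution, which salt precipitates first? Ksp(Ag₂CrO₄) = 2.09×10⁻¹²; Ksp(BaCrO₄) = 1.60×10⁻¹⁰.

Ag₂CrO₄

The threshold for precipitation is Q = Ksp.
For Ag₂CrO₄: [CrO₄²⁻] = (Ksp/[Ag⁺]^2) = 2.42×10⁻⁹ mol L⁻¹
For BaCrO₄: [CrO₄²⁻] = (Ksp/[Ba²⁺]) = 1.75×10⁻⁸ mol L⁻¹
The smaller threshold [CrO₄²⁻] is reached first, so Ag₂CrO₄ precipitates first.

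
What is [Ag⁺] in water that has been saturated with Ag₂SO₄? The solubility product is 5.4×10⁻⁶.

2.2×10⁻² M

Ag₂SO₄(s) ⇌ 2 Ag⁺(aq) + SO₄²⁻(aq)
With molar solubility s: [Ag⁺] = 2s, [SO₄²⁻] = s.
Ksp = [Ag⁺]^2[SO₄²⁻] = (2s)^2 · s = 4s^3 = 5.4×10⁻⁶
s = 1.1×10⁻² M
[Ag⁺] = 2s = 2.2×10⁻² M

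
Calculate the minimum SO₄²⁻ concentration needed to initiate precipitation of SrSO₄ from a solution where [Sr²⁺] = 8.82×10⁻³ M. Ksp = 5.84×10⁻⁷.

The threshold for precipitation is Q = Ksp.
SrSO₄(s) ⇌ Sr²⁺(aq) + SO₄²⁻(aq)
Ksp = [Sr²⁺][SO₄²⁻] = [SO₄²⁻](8.82×10⁻³)
[SO₄²⁻] = 5.84×10⁻⁷ / (8.82×10⁻³) = 6.62×10⁻⁵
[SO₄²⁻] = 6.62×10⁻⁵ M

6.62×10⁻⁵ M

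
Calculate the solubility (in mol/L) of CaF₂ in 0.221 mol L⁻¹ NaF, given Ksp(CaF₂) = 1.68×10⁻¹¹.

CaF₂(s) ⇌ Ca²⁺(aq) + 2 F⁻(aq)
F⁻ is already present at 0.221 mol L⁻¹. If s mol/L of CaF₂ dissolves, [Ca²⁺] = s while [F⁻] ≈ 0.221 mol L⁻¹.
Ksp = [Ca²⁺][F⁻]^2 = s(0.221)^2
s = 1.68×10⁻¹¹ / (0.221)^2 = 3.44×10⁻¹⁰
s = 3.44×10⁻¹⁰ mol L⁻¹

3.44×10⁻¹⁰ M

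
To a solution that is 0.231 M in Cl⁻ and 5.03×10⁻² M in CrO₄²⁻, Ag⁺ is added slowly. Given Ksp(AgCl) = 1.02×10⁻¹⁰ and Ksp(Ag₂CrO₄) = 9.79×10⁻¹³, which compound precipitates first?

A salt starts to precipitate once the ion product Q reaches its Ksp.
For AgCl: [Ag⁺] = (Ksp/[Cl⁻]) = 4.42×10⁻¹⁰ M
For Ag₂CrO₄: [Ag⁺] = (Ksp/[CrO₄²⁻])^(1/2) = 4.41×10⁻⁶ M
Since AgCl needs less Ag⁺ to reach saturation, it precipitates first.

AgCl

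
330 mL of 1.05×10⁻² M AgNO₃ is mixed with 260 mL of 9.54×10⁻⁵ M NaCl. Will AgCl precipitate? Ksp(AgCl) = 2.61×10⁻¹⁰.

Yes

The combined volume is 590 mL.
[Ag⁺] = (1.05×10⁻²)(330)/590 = 5.87×10⁻³ M
[Cl⁻] = (9.54×10⁻⁵)(260)/590 = 4.20×10⁻⁵ M
Q = [Ag⁺][Cl⁻] = 2.47×10⁻⁷
Because Q > Ksp (2.47×10⁻⁷ vs 2.61×10⁻¹⁰), a precipitate of AgCl forms.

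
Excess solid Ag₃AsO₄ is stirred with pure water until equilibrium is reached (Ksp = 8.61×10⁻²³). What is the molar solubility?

Ag₃AsO₄(s) ⇌ 3 Ag⁺(aq) + AsO₄³⁻(aq)
Call the molar solubility s, so that [Ag⁺] = 3s and [AsO₄³⁻] = s.
Ksp = [Ag⁺]^3[AsO₄³⁻] = (3s)^3 · s = 27s^4
27s^4 = 8.61×10⁻²³  ⇒  s^4 = 3.19×10⁻²⁴
Taking the 4th root, s = 1.34×10⁻⁶ mol/L.

1.34×10⁻⁶ M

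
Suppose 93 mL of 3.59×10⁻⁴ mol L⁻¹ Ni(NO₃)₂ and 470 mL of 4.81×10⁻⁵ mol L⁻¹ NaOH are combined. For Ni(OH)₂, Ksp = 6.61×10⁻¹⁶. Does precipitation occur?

Yes

After mixing, V = 93 mL + 470 mL = 563 mL.
[Ni²⁺] = (3.59×10⁻⁴)(93)/563 = 5.93×10⁻⁵ mol L⁻¹
[OH⁻] = (4.81×10⁻⁵)(470)/563 = 4.02×10⁻⁵ mol L⁻¹
Q = [Ni²⁺][OH⁻]^2 = 9.56×10⁻¹⁴
Q = 9.56×10⁻¹⁴ > Ksp = 6.61×10⁻¹⁶, so the solution is supersaturated and Ni(OH)₂ precipitates.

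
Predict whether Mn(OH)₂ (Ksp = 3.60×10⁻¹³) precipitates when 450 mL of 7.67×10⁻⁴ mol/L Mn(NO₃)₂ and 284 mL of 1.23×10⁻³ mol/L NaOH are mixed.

Yes

After mixing, V = 450 mL + 284 mL = 734 mL.
[Mn²⁺] = (7.67×10⁻⁴)(450)/734 = 4.70×10⁻⁴ mol/L
[OH⁻] = (1.23×10⁻³)(284)/734 = 4.76×10⁻⁴ mol/L
Q = [Mn²⁺][OH⁻]^2 = 1.07×10⁻¹⁰
Q = 1.07×10⁻¹⁰ > Ksp = 3.60×10⁻¹³, so the solution is supersaturated and Mn(OH)₂ precipitates.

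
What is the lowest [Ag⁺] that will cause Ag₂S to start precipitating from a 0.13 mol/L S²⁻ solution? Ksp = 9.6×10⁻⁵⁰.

The threshold for precipitation is Q = Ksp.
Ag₂S(s) ⇌ 2 Ag⁺(aq) + S²⁻(aq)
Ksp = [Ag⁺]^2[S²⁻] = [Ag⁺]^2(0.13)
[Ag⁺]^2 = 9.6×10⁻⁵⁰ / (0.13) = 7.4×10⁻⁴⁹
[Ag⁺] = 8.6×10⁻²⁵ mol/L

8.6×10⁻²⁵ M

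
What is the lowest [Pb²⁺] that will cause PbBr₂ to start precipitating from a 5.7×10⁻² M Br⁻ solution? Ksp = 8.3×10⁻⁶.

The threshold for precipitation is Q = Ksp.
PbBr₂(s) ⇌ Pb²⁺(aq) + 2 Br⁻(aq)
Ksp = [Pb²⁺][Br⁻]^2 = [Pb²⁺](5.7×10⁻²)^2
[Pb²⁺] = 8.3×10⁻⁶ / (5.7×10⁻²)^2 = 2.6×10⁻³
[Pb²⁺] = 2.6×10⁻³ M

2.6×10⁻³ M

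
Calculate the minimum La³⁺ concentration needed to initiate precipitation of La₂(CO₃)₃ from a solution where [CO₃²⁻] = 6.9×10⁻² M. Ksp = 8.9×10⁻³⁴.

A salt starts to precipitate once the ion product Q reaches its Ksp.
La₂(CO₃)₃(s) ⇌ 2 La³⁺(aq) + 3 CO₃²⁻(aq)
Ksp = [La³⁺]^2[CO₃²⁻]^3 = [La³⁺]^2(6.9×10⁻²)^3
[La³⁺]^2 = 8.9×10⁻³⁴ / (6.9×10⁻²)^3 = 2.7×10⁻³⁰
[La³⁺] = 1.6×10⁻¹⁵ M

1.6×10⁻¹⁵ M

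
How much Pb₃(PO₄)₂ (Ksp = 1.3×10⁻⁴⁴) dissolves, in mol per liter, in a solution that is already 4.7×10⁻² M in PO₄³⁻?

6.0×10⁻¹⁵ M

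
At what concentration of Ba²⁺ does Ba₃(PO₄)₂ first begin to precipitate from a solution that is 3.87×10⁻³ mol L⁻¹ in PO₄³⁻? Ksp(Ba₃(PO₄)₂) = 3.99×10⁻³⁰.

The threshold for precipitation is Q = Ksp.
Ba₃(PO₄)₂(s) ⇌ 3 Ba²⁺(aq) + 2 PO₄³⁻(aq)
Ksp = [Ba²⁺]^3[PO₄³⁻]^2 = [Ba²⁺]^3(3.87×10⁻³)^2
[Ba²⁺]^3 = 3.99×10⁻³⁰ / (3.87×10⁻³)^2 = 2.66×10⁻²⁵
[Ba²⁺] = 6.43×10⁻⁹ mol L⁻¹

6.43×10⁻⁹ M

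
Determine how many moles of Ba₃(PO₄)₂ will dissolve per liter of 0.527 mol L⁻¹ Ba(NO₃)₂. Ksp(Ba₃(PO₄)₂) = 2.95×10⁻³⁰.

Ba₃(PO₄)₂(s) ⇌ 3 Ba²⁺(aq) + 2 PO₄³⁻(aq)
Let s be the solubility of Ba₃(PO₄)₂ here. The common ion gives [Ba²⁺] ≈ 0.527 mol L⁻¹, and [PO₄³⁻] = 2s.
Ksp = [Ba²⁺]^3[PO₄³⁻]^2 = (0.527)^3(2s)^2
(2s)^2 = 2.95×10⁻³⁰ / (0.527)^3 = 2.02×10⁻²⁹
s = 2.24×10⁻¹⁵ mol L⁻¹

2.24×10⁻¹⁵ M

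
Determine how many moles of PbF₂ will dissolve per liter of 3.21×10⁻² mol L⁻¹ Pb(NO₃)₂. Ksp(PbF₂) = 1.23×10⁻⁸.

PbF₂(s) ⇌ Pb²⁺(aq) + 2 F⁻(aq)
The solution already contains Pb²⁺ at 3.21×10⁻² mol L⁻¹. Let s be the molar solubility of PbF₂.
[Pb²⁺] ≈ 3.21×10⁻² mol L⁻¹ (common ion dominates); [F⁻] = 2s.
Ksp = [Pb²⁺][F⁻]^2 = (3.21×10⁻²)(2s)^2
(2s)^2 = 1.23×10⁻⁸ / (3.21×10⁻²) = 3.83×10⁻⁷
s = 3.10×10⁻⁴ mol L⁻¹

3.10×10⁻⁴ M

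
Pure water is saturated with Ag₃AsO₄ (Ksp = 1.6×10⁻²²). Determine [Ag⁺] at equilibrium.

4.7×10⁻⁶ M

Ag₃AsO₄(s) ⇌ 3 Ag⁺(aq) + AsO₄³⁻(aq)
Let s be the molar solubility. Then [Ag⁺] = 3s and [AsO₄³⁻] = s.
Ksp = [Ag⁺]^3[AsO₄³⁻] = (3s)^3 · s = 27s^4 = 1.6×10⁻²²
s = 1.6×10⁻⁶ M
[Ag⁺] = 3s = 4.7×10⁻⁶ M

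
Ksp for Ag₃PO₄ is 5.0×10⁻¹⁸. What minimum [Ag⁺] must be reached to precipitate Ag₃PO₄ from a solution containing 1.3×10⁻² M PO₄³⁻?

7.3×10⁻⁶ M

The threshold for precipitation is Q = Ksp.
Ag₃PO₄(s) ⇌ 3 Ag⁺(aq) + PO₄³⁻(aq)
Ksp = [Ag⁺]^3[PO₄³⁻] = [Ag⁺]^3(1.3×10⁻²)
[Ag⁺]^3 = 5.0×10⁻¹⁸ / (1.3×10⁻²) = 3.8×10⁻¹⁶
[Ag⁺] = 7.3×10⁻⁶ M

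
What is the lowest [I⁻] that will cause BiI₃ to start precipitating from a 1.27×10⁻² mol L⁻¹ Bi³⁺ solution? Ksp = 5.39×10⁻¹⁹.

Precipitation begins when Q = Ksp.
BiI₃(s) ⇌ Bi³⁺(aq) + 3 I⁻(aq)
Ksp = [Bi³⁺][I⁻]^3 = [I⁻]^3(1.27×10⁻²)
[I⁻]^3 = 5.39×10⁻¹⁹ / (1.27×10⁻²) = 4.24×10⁻¹⁷
[I⁻] = 3.49×10⁻⁶ mol L⁻¹

3.49×10⁻⁶ M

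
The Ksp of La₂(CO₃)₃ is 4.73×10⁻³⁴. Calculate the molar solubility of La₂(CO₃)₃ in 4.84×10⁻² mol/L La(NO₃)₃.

La₂(CO₃)₃(s) ⇌ 2 La³⁺(aq) + 3 CO₃²⁻(aq)
Let s be the solubility of La₂(CO₃)₃ here. The common ion gives [La³⁺] ≈ 4.84×10⁻² mol/L, and [CO₃²⁻] = 3s.
Ksp = [La³⁺]^2[CO₃²⁻]^3 = (4.84×10⁻²)^2(3s)^3
(3s)^3 = 4.73×10⁻³⁴ / (4.84×10⁻²)^2 = 2.02×10⁻³¹
s = 1.96×10⁻¹¹ mol/L

1.96×10⁻¹¹ M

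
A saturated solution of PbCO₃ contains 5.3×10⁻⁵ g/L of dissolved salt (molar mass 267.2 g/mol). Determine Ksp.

s = (5.3×10⁻⁵ g L⁻¹)/(267.2 g mol⁻¹) = 1.984×10⁻⁷ M
PbCO₃(s) ⇌ Pb²⁺(aq) + CO₃²⁻(aq)
Call the molar solubility s, so that [Pb²⁺] = s and [CO₃²⁻] = s.
Ksp = [Pb²⁺][CO₃²⁻] = s · s = s^2
Ksp = (1.984×10⁻⁷)^2 = 3.9×10⁻¹⁴

Ksp = 3.9×10⁻¹⁴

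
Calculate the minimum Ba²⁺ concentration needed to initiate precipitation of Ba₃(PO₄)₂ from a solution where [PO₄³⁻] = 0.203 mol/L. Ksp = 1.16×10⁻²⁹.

6.55×10⁻¹⁰ M

Precipitation of each salt begins when its ion product equals Ksp.
Ba₃(PO₄)₂(s) ⇌ 3 Ba²⁺(aq) + 2 PO₄³⁻(aq)
Ksp = [Ba²⁺]^3[PO₄³⁻]^2 = [Ba²⁺]^3(0.203)^2
[Ba²⁺]^3 = 1.16×10⁻²⁹ / (0.203)^2 = 2.81×10⁻²⁸
[Ba²⁺] = 6.55×10⁻¹⁰ mol/L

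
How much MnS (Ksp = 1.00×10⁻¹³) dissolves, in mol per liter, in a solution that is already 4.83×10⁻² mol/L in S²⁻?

2.07×10⁻¹² M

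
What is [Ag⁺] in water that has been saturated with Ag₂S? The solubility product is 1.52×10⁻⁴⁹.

Ag₂S(s) ⇌ 2 Ag⁺(aq) + S²⁻(aq)
Call the molar solubility s, so that [Ag⁺] = 2s and [S²⁻] = s.
Ksp = [Ag⁺]^2[S²⁻] = (2s)^2 · s = 4s^3 = 1.52×10⁻⁴⁹
s = 3.36×10⁻¹⁷ mol/L
[Ag⁺] = 2s = 6.72×10⁻¹⁷ mol/L

6.72×10⁻¹⁷ M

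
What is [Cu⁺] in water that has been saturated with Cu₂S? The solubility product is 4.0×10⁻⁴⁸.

2.0×10⁻¹⁶ M

Cu₂S(s) ⇌ 2 Cu⁺(aq) + S²⁻(aq)
With molar solubility s: [Cu⁺] = 2s, [S²⁻] = s.
Ksp = [Cu⁺]^2[S²⁻] = (2s)^2 · s = 4s^3 = 4.0×10⁻⁴⁸
s = 1.0×10⁻¹⁶ M
[Cu⁺] = 2s = 2.0×10⁻¹⁶ M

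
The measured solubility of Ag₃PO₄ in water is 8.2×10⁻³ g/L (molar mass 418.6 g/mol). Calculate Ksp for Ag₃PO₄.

Ksp = 4.0×10⁻¹⁸

Molar solubility s = (8.2×10⁻³ g/L) / (418.6 g/mol) = 1.959×10⁻⁵ mol/L
Ag₃PO₄(s) ⇌ 3 Ag⁺(aq) + PO₄³⁻(aq)
With molar solubility s: [Ag⁺] = 3s, [PO₄³⁻] = s.
Ksp = [Ag⁺]^3[PO₄³⁻] = (3s)^3 · s = 27s^4
Ksp = 27 × (1.959×10⁻⁵)^4 = 4.0×10⁻¹⁸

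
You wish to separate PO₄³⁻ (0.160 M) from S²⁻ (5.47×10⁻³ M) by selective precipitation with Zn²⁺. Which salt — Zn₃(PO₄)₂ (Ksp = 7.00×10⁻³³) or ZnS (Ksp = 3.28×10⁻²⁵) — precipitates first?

The threshold for precipitation is Q = Ksp.
For Zn₃(PO₄)₂: [Zn²⁺] = (Ksp/[PO₄³⁻]^2)^(1/3) = 6.49×10⁻¹¹ M
For ZnS: [Zn²⁺] = (Ksp/[S²⁻]) = 6.00×10⁻²³ M
Since ZnS needs less Zn²⁺ to reach saturation, it precipitates first.

ZnS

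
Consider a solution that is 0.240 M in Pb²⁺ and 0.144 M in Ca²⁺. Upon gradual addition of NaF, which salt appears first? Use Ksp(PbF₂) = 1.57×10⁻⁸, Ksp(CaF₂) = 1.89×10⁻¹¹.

CaF₂

A salt starts to precipitate once the ion product Q reaches its Ksp.
For PbF₂: [F⁻] = (Ksp/[Pb²⁺])^(1/2) = 2.56×10⁻⁴ M
For CaF₂: [F⁻] = (Ksp/[Ca²⁺])^(1/2) = 1.15×10⁻⁵ M
Since CaF₂ needs less F⁻ to reach saturation, it precipitates first.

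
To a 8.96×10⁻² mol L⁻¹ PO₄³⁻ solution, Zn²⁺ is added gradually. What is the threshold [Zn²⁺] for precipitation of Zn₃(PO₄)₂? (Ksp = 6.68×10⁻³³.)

9.41×10⁻¹¹ M

Precipitation begins when Q = Ksp.
Zn₃(PO₄)₂(s) ⇌ 3 Zn²⁺(aq) + 2 PO₄³⁻(aq)
Ksp = [Zn²⁺]^3[PO₄³⁻]^2 = [Zn²⁺]^3(8.96×10⁻²)^2
[Zn²⁺]^3 = 6.68×10⁻³³ / (8.96×10⁻²)^2 = 8.32×10⁻³¹
[Zn²⁺] = 9.41×10⁻¹¹ mol L⁻¹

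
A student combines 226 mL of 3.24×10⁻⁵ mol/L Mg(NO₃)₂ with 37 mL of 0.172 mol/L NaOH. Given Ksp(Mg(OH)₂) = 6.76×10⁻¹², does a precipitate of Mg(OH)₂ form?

The combined volume is 263 mL.
[Mg²⁺] = (3.24×10⁻⁵)(226)/263 = 2.78×10⁻⁵ mol/L
[OH⁻] = (0.172)(37)/263 = 2.42×10⁻² mol/L
Q = [Mg²⁺][OH⁻]^2 = 1.63×10⁻⁸
Q = 1.63×10⁻⁸ > Ksp = 6.76×10⁻¹², so the solution is supersaturated and Mg(OH)₂ precipitates.

Yes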